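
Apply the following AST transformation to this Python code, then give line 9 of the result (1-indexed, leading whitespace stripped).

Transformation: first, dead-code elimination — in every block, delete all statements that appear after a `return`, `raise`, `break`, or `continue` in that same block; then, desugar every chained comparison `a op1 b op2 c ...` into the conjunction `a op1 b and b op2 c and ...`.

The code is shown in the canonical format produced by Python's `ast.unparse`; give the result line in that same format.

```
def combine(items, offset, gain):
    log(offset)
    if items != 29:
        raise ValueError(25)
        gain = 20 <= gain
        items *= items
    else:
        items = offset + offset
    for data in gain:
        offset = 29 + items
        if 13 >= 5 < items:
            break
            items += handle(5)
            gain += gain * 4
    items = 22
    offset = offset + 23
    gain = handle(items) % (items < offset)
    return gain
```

Transformed code:
def combine(items, offset, gain):
    log(offset)
    if items != 29:
        raise ValueError(25)
    else:
        items = offset + offset
    for data in gain:
        offset = 29 + items
        if 13 >= 5 and 5 < items:
            break
    items = 22
    offset = offset + 23
    gain = handle(items) % (items < offset)
    return gain

if 13 >= 5 and 5 < items:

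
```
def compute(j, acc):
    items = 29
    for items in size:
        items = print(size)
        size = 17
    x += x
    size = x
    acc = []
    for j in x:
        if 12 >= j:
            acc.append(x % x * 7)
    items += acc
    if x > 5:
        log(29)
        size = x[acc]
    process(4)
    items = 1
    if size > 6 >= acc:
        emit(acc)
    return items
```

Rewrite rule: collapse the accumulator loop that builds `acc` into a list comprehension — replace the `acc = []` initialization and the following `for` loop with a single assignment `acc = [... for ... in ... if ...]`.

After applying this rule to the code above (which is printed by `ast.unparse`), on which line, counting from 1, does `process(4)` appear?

Transformed code:
def compute(j, acc):
    items = 29
    for items in size:
        items = print(size)
        size = 17
    x += x
    size = x
    acc = [x % x * 7 for j in x if 12 >= j]
    items += acc
    if x > 5:
        log(29)
        size = x[acc]
    process(4)
    items = 1
    if size > 6 >= acc:
        emit(acc)
    return items

13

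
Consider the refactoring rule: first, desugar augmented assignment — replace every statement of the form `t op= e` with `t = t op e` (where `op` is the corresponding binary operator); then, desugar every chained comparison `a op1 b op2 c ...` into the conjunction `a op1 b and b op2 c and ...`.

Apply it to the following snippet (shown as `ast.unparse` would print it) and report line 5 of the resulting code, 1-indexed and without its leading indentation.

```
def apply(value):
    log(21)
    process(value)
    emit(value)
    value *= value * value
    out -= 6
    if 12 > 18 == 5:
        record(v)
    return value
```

Transformed code:
def apply(value):
    log(21)
    process(value)
    emit(value)
    value = value * (value * value)
    out = out - 6
    if 12 > 18 and 18 == 5:
        record(v)
    return value

value = value * (value * value)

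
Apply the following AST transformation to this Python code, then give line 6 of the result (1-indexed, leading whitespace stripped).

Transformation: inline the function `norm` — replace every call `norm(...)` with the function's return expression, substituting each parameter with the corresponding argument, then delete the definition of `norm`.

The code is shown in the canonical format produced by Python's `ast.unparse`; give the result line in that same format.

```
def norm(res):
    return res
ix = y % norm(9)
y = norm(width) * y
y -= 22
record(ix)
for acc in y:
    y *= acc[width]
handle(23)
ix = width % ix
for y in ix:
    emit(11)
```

y *= acc[width]

Transformed code:
ix = y % 9
y = width * y
y -= 22
record(ix)
for acc in y:
    y *= acc[width]
handle(23)
ix = width % ix
for y in ix:
    emit(11)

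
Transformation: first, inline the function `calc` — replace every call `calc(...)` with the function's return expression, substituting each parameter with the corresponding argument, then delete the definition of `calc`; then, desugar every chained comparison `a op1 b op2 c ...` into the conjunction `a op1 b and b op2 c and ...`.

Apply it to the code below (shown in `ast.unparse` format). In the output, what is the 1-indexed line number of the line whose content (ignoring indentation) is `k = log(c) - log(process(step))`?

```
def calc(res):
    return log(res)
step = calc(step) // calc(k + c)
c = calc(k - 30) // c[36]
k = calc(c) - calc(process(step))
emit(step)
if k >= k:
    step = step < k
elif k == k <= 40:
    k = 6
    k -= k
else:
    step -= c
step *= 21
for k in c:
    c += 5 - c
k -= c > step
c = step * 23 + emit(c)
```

3

Transformed code:
step = log(step) // log(k + c)
c = log(k - 30) // c[36]
k = log(c) - log(process(step))
emit(step)
if k >= k:
    step = step < k
elif k == k and k <= 40:
    k = 6
    k -= k
else:
    step -= c
step *= 21
for k in c:
    c += 5 - c
k -= c > step
c = step * 23 + emit(c)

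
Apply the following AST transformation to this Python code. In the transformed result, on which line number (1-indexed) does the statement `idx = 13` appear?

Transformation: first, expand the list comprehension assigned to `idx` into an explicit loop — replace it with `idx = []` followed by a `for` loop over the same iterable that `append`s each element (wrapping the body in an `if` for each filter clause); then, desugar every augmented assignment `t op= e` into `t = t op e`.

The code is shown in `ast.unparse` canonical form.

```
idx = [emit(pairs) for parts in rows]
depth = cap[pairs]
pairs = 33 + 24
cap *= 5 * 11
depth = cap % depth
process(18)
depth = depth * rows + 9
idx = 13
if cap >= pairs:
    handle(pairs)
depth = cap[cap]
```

10

Transformed code:
idx = []
for parts in rows:
    idx.append(emit(pairs))
depth = cap[pairs]
pairs = 33 + 24
cap = cap * (5 * 11)
depth = cap % depth
process(18)
depth = depth * rows + 9
idx = 13
if cap >= pairs:
    handle(pairs)
depth = cap[cap]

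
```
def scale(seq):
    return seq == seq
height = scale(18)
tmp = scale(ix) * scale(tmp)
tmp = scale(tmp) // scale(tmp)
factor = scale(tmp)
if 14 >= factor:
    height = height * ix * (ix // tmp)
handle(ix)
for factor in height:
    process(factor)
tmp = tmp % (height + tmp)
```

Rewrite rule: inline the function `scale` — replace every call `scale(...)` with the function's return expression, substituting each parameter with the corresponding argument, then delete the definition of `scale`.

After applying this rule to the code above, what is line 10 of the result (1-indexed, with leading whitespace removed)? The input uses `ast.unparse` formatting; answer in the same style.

tmp = tmp % (height + tmp)

Transformed code:
height = 18 == 18
tmp = (ix == ix) * (tmp == tmp)
tmp = (tmp == tmp) // (tmp == tmp)
factor = tmp == tmp
if 14 >= factor:
    height = height * ix * (ix // tmp)
handle(ix)
for factor in height:
    process(factor)
tmp = tmp % (height + tmp)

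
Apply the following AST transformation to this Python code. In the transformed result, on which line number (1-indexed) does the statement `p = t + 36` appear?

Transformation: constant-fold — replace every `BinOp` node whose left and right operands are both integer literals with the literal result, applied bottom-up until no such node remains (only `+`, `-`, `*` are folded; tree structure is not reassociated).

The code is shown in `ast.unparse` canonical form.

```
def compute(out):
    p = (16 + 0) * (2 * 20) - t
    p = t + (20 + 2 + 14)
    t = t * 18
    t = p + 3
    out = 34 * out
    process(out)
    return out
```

Transformed code:
def compute(out):
    p = 640 - t
    p = t + 36
    t = t * 18
    t = p + 3
    out = 34 * out
    process(out)
    return out

3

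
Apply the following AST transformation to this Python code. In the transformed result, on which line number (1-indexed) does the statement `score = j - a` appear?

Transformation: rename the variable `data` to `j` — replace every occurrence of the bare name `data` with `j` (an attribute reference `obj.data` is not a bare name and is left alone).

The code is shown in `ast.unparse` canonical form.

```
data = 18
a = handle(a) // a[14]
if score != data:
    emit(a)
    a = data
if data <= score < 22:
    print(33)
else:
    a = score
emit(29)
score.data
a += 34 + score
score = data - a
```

Transformed code:
j = 18
a = handle(a) // a[14]
if score != j:
    emit(a)
    a = j
if j <= score < 22:
    print(33)
else:
    a = score
emit(29)
score.data
a += 34 + score
score = j - a

13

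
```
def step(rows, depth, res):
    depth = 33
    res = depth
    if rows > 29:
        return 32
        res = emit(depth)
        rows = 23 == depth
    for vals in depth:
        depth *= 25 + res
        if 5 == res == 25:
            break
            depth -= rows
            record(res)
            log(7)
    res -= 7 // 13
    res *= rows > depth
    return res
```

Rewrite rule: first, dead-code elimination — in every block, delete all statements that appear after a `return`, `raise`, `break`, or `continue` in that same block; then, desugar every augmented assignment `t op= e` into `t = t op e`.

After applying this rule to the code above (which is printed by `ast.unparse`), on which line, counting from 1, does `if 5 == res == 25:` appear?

Transformed code:
def step(rows, depth, res):
    depth = 33
    res = depth
    if rows > 29:
        return 32
    for vals in depth:
        depth = depth * (25 + res)
        if 5 == res == 25:
            break
    res = res - 7 // 13
    res = res * (rows > depth)
    return res

8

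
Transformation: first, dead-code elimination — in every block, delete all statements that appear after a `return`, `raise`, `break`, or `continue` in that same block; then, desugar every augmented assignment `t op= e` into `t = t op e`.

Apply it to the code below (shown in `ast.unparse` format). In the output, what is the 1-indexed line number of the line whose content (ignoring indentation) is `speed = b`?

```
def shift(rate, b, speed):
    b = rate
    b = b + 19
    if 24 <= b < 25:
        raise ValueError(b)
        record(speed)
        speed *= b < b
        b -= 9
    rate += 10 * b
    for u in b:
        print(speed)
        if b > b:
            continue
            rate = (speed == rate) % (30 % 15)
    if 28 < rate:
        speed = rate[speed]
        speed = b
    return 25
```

Transformed code:
def shift(rate, b, speed):
    b = rate
    b = b + 19
    if 24 <= b < 25:
        raise ValueError(b)
    rate = rate + 10 * b
    for u in b:
        print(speed)
        if b > b:
            continue
    if 28 < rate:
        speed = rate[speed]
        speed = b
    return 25

13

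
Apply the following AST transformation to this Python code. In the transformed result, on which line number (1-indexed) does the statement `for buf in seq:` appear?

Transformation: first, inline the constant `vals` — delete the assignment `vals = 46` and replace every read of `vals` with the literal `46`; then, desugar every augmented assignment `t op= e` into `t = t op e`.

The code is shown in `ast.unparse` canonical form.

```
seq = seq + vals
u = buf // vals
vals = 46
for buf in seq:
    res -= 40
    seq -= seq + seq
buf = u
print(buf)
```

3

Transformed code:
seq = seq + 46
u = buf // 46
for buf in seq:
    res = res - 40
    seq = seq - (seq + seq)
buf = u
print(buf)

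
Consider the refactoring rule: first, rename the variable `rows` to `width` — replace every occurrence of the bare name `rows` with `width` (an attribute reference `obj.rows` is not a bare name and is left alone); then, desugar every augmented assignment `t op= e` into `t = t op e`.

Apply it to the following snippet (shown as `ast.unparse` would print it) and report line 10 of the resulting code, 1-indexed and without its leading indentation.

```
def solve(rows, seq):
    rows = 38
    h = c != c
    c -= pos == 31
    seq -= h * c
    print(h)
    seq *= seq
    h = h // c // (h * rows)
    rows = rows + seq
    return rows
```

Transformed code:
def solve(width, seq):
    width = 38
    h = c != c
    c = c - (pos == 31)
    seq = seq - h * c
    print(h)
    seq = seq * seq
    h = h // c // (h * width)
    width = width + seq
    return width

return width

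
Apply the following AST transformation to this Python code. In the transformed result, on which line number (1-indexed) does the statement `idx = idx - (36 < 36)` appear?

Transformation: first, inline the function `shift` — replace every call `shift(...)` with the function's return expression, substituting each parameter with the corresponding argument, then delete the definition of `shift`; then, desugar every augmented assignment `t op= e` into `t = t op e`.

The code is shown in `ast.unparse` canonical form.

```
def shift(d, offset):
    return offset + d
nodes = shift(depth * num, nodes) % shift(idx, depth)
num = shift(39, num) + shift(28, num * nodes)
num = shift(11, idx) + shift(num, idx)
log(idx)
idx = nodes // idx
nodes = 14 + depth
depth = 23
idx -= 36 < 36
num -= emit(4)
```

Transformed code:
nodes = (nodes + depth * num) % (depth + idx)
num = num + 39 + (num * nodes + 28)
num = idx + 11 + (idx + num)
log(idx)
idx = nodes // idx
nodes = 14 + depth
depth = 23
idx = idx - (36 < 36)
num = num - emit(4)

8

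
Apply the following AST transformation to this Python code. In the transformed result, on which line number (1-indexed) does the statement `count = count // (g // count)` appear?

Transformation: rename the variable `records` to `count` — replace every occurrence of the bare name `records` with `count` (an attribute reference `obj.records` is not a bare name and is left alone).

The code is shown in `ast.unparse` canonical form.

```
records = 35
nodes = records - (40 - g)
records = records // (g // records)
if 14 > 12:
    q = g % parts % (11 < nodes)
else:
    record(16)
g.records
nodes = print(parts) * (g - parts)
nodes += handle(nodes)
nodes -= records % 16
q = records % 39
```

Transformed code:
count = 35
nodes = count - (40 - g)
count = count // (g // count)
if 14 > 12:
    q = g % parts % (11 < nodes)
else:
    record(16)
g.records
nodes = print(parts) * (g - parts)
nodes += handle(nodes)
nodes -= count % 16
q = count % 39

3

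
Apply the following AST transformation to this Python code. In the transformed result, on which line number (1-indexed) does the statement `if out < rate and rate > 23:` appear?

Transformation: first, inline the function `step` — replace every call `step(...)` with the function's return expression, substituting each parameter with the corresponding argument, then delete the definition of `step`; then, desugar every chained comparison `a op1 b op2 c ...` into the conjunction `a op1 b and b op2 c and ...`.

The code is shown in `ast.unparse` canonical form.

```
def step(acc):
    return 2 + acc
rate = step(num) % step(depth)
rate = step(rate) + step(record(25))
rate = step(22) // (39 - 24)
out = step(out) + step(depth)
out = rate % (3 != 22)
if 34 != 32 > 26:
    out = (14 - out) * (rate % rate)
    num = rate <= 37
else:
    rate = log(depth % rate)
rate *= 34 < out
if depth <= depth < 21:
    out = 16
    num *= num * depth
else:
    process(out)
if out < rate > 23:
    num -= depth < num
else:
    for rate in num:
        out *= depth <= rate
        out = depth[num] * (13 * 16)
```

17

Transformed code:
rate = (2 + num) % (2 + depth)
rate = 2 + rate + (2 + record(25))
rate = (2 + 22) // (39 - 24)
out = 2 + out + (2 + depth)
out = rate % (3 != 22)
if 34 != 32 and 32 > 26:
    out = (14 - out) * (rate % rate)
    num = rate <= 37
else:
    rate = log(depth % rate)
rate *= 34 < out
if depth <= depth and depth < 21:
    out = 16
    num *= num * depth
else:
    process(out)
if out < rate and rate > 23:
    num -= depth < num
else:
    for rate in num:
        out *= depth <= rate
        out = depth[num] * (13 * 16)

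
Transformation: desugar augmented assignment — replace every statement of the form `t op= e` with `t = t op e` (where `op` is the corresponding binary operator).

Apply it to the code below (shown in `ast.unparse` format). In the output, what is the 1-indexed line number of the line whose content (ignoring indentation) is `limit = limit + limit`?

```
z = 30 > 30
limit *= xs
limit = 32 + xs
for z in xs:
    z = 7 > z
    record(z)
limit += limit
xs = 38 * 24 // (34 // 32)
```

Transformed code:
z = 30 > 30
limit = limit * xs
limit = 32 + xs
for z in xs:
    z = 7 > z
    record(z)
limit = limit + limit
xs = 38 * 24 // (34 // 32)

7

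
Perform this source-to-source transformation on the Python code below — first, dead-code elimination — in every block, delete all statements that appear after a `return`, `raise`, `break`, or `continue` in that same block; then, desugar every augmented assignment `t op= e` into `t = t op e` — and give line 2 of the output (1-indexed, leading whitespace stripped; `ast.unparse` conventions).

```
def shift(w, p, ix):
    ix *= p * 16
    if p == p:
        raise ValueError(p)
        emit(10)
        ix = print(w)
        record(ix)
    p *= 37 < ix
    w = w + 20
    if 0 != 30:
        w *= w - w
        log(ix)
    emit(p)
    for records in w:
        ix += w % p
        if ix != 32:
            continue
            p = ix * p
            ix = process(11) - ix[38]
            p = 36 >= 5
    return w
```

Transformed code:
def shift(w, p, ix):
    ix = ix * (p * 16)
    if p == p:
        raise ValueError(p)
    p = p * (37 < ix)
    w = w + 20
    if 0 != 30:
        w = w * (w - w)
        log(ix)
    emit(p)
    for records in w:
        ix = ix + w % p
        if ix != 32:
            continue
    return w

ix = ix * (p * 16)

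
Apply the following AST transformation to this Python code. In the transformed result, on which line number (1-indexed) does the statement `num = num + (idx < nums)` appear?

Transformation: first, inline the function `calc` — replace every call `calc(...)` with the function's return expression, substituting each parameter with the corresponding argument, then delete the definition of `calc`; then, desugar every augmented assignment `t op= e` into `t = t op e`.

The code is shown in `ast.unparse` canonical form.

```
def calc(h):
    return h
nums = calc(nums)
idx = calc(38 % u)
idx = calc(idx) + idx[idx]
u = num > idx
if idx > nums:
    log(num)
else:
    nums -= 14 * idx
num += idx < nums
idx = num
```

Transformed code:
nums = nums
idx = 38 % u
idx = idx + idx[idx]
u = num > idx
if idx > nums:
    log(num)
else:
    nums = nums - 14 * idx
num = num + (idx < nums)
idx = num

9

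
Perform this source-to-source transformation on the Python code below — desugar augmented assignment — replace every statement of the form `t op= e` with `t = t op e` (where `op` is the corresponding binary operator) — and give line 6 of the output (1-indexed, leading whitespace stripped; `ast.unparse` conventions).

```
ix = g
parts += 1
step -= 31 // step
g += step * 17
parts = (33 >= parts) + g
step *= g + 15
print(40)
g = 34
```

step = step * (g + 15)

Transformed code:
ix = g
parts = parts + 1
step = step - 31 // step
g = g + step * 17
parts = (33 >= parts) + g
step = step * (g + 15)
print(40)
g = 34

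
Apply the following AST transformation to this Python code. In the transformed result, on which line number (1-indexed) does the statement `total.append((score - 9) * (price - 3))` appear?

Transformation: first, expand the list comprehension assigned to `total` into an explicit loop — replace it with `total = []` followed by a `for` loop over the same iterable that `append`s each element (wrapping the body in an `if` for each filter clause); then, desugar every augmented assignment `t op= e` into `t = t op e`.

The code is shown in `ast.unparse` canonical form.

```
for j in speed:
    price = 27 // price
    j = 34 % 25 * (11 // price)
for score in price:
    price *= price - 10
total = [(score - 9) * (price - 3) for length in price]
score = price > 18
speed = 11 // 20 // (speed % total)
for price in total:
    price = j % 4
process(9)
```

8

Transformed code:
for j in speed:
    price = 27 // price
    j = 34 % 25 * (11 // price)
for score in price:
    price = price * (price - 10)
total = []
for length in price:
    total.append((score - 9) * (price - 3))
score = price > 18
speed = 11 // 20 // (speed % total)
for price in total:
    price = j % 4
process(9)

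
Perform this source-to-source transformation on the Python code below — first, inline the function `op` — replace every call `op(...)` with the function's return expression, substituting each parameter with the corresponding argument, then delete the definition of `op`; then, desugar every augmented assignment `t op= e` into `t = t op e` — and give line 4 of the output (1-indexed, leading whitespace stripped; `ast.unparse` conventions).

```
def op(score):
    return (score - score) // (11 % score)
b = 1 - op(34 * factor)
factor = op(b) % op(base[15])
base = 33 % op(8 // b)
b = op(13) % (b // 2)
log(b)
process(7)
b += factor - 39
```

Transformed code:
b = 1 - (34 * factor - 34 * factor) // (11 % (34 * factor))
factor = (b - b) // (11 % b) % ((base[15] - base[15]) // (11 % base[15]))
base = 33 % ((8 // b - 8 // b) // (11 % (8 // b)))
b = (13 - 13) // (11 % 13) % (b // 2)
log(b)
process(7)
b = b + (factor - 39)

b = (13 - 13) // (11 % 13) % (b // 2)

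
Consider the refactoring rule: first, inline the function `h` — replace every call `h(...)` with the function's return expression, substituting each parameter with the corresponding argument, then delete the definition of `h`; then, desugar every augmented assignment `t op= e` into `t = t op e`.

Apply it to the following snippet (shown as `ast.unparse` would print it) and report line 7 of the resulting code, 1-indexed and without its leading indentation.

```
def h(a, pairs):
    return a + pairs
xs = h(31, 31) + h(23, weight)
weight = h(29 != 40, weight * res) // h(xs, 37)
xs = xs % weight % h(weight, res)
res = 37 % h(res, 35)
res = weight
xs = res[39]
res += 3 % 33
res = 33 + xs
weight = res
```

res = res + 3 % 33

Transformed code:
xs = 31 + 31 + (23 + weight)
weight = ((29 != 40) + weight * res) // (xs + 37)
xs = xs % weight % (weight + res)
res = 37 % (res + 35)
res = weight
xs = res[39]
res = res + 3 % 33
res = 33 + xs
weight = res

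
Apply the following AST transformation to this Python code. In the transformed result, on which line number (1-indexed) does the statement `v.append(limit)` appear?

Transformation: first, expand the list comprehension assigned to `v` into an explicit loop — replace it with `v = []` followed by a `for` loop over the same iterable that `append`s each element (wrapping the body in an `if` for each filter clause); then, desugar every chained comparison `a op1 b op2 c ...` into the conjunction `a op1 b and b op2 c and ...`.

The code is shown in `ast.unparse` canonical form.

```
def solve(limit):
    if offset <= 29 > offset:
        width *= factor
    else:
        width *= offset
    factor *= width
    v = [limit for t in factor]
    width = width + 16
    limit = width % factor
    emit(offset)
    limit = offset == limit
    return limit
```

9

Transformed code:
def solve(limit):
    if offset <= 29 and 29 > offset:
        width *= factor
    else:
        width *= offset
    factor *= width
    v = []
    for t in factor:
        v.append(limit)
    width = width + 16
    limit = width % factor
    emit(offset)
    limit = offset == limit
    return limit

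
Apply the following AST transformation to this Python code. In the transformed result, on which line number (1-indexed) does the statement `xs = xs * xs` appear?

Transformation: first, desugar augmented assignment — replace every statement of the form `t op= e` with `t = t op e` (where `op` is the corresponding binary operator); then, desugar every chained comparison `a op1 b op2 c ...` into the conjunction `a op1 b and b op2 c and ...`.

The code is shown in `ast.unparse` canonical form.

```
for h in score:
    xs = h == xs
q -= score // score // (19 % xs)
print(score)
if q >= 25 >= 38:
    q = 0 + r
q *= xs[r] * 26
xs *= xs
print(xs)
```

Transformed code:
for h in score:
    xs = h == xs
q = q - score // score // (19 % xs)
print(score)
if q >= 25 and 25 >= 38:
    q = 0 + r
q = q * (xs[r] * 26)
xs = xs * xs
print(xs)

8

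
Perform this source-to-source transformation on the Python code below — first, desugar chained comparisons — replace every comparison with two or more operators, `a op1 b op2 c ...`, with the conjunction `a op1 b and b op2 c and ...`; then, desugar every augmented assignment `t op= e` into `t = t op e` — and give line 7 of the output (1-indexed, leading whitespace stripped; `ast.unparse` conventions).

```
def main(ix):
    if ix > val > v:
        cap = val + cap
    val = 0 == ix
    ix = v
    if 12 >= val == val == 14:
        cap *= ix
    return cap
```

Transformed code:
def main(ix):
    if ix > val and val > v:
        cap = val + cap
    val = 0 == ix
    ix = v
    if 12 >= val and val == val and (val == 14):
        cap = cap * ix
    return cap

cap = cap * ix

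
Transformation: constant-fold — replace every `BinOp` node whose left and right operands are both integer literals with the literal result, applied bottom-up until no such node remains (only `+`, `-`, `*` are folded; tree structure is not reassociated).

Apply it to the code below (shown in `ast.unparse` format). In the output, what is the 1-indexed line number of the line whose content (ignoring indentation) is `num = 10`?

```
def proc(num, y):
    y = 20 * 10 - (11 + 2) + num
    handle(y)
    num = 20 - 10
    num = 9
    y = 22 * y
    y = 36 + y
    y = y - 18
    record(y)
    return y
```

4

Transformed code:
def proc(num, y):
    y = 187 + num
    handle(y)
    num = 10
    num = 9
    y = 22 * y
    y = 36 + y
    y = y - 18
    record(y)
    return y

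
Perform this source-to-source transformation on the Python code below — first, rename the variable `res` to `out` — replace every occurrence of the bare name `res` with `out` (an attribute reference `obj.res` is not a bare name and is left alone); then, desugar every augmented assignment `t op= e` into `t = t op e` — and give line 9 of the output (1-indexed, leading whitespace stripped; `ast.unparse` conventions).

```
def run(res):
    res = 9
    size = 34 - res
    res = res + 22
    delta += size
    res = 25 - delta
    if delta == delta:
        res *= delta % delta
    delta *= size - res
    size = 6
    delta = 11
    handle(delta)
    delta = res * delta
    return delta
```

delta = delta * (size - out)

Transformed code:
def run(out):
    out = 9
    size = 34 - out
    out = out + 22
    delta = delta + size
    out = 25 - delta
    if delta == delta:
        out = out * (delta % delta)
    delta = delta * (size - out)
    size = 6
    delta = 11
    handle(delta)
    delta = out * delta
    return delta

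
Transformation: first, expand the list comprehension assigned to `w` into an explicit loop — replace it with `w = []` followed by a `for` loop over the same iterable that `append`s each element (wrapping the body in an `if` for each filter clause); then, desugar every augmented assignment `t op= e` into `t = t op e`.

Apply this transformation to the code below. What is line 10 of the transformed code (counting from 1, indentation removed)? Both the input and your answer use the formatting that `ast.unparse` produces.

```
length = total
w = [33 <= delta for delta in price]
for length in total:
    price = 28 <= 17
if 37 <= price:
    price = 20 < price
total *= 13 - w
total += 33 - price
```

total = total + (33 - price)

Transformed code:
length = total
w = []
for delta in price:
    w.append(33 <= delta)
for length in total:
    price = 28 <= 17
if 37 <= price:
    price = 20 < price
total = total * (13 - w)
total = total + (33 - price)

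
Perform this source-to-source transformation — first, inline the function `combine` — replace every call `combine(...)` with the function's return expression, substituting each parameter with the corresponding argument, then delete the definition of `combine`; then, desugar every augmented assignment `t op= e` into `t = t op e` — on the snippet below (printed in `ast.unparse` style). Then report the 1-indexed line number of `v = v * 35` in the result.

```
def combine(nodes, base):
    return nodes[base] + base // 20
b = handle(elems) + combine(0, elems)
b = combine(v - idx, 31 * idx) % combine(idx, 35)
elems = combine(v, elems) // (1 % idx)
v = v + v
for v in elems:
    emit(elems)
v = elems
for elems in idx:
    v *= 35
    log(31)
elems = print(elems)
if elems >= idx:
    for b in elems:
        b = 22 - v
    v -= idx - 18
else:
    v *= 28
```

Transformed code:
b = handle(elems) + (0[elems] + elems // 20)
b = ((v - idx)[31 * idx] + 31 * idx // 20) % (idx[35] + 35 // 20)
elems = (v[elems] + elems // 20) // (1 % idx)
v = v + v
for v in elems:
    emit(elems)
v = elems
for elems in idx:
    v = v * 35
    log(31)
elems = print(elems)
if elems >= idx:
    for b in elems:
        b = 22 - v
    v = v - (idx - 18)
else:
    v = v * 28

9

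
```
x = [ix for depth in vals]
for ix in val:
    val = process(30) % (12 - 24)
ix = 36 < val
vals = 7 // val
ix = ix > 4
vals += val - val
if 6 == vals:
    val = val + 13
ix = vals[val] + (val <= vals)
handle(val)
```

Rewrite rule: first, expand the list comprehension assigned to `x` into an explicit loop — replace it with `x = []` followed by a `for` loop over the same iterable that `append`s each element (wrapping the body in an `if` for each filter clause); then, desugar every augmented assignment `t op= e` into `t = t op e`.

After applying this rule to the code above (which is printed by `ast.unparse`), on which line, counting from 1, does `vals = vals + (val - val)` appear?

9

Transformed code:
x = []
for depth in vals:
    x.append(ix)
for ix in val:
    val = process(30) % (12 - 24)
ix = 36 < val
vals = 7 // val
ix = ix > 4
vals = vals + (val - val)
if 6 == vals:
    val = val + 13
ix = vals[val] + (val <= vals)
handle(val)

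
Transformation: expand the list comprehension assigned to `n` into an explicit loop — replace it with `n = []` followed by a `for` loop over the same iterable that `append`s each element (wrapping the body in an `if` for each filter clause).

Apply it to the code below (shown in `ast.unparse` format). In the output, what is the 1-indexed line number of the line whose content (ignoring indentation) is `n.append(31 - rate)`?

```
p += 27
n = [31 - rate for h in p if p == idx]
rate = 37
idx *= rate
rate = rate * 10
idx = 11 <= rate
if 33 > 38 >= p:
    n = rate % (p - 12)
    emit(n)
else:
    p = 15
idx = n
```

5

Transformed code:
p += 27
n = []
for h in p:
    if p == idx:
        n.append(31 - rate)
rate = 37
idx *= rate
rate = rate * 10
idx = 11 <= rate
if 33 > 38 >= p:
    n = rate % (p - 12)
    emit(n)
else:
    p = 15
idx = n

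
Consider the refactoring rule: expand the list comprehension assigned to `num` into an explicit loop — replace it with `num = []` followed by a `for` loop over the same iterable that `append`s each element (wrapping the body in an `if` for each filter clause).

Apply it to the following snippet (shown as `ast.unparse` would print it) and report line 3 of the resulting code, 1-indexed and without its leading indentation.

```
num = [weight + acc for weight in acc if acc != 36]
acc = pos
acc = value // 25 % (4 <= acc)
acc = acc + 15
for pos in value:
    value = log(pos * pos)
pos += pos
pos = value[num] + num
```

if acc != 36:

Transformed code:
num = []
for weight in acc:
    if acc != 36:
        num.append(weight + acc)
acc = pos
acc = value // 25 % (4 <= acc)
acc = acc + 15
for pos in value:
    value = log(pos * pos)
pos += pos
pos = value[num] + num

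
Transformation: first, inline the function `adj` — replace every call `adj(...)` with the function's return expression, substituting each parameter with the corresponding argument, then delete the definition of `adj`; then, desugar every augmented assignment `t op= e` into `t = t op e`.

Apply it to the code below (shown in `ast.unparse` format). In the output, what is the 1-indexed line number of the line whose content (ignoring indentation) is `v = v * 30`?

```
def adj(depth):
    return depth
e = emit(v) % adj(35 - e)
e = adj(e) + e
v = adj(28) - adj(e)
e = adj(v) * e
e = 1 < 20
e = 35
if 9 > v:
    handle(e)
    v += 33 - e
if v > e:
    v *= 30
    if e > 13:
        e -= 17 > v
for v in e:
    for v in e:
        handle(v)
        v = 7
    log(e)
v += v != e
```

11

Transformed code:
e = emit(v) % (35 - e)
e = e + e
v = 28 - e
e = v * e
e = 1 < 20
e = 35
if 9 > v:
    handle(e)
    v = v + (33 - e)
if v > e:
    v = v * 30
    if e > 13:
        e = e - (17 > v)
for v in e:
    for v in e:
        handle(v)
        v = 7
    log(e)
v = v + (v != e)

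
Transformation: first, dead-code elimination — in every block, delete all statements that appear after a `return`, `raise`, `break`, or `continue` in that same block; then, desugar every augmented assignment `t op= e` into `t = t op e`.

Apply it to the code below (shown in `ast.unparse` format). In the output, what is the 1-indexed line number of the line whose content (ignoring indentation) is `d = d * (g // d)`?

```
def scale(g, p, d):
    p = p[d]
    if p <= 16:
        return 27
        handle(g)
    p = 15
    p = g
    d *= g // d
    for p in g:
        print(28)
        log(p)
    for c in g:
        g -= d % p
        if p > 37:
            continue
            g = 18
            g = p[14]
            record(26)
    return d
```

Transformed code:
def scale(g, p, d):
    p = p[d]
    if p <= 16:
        return 27
    p = 15
    p = g
    d = d * (g // d)
    for p in g:
        print(28)
        log(p)
    for c in g:
        g = g - d % p
        if p > 37:
            continue
    return d

7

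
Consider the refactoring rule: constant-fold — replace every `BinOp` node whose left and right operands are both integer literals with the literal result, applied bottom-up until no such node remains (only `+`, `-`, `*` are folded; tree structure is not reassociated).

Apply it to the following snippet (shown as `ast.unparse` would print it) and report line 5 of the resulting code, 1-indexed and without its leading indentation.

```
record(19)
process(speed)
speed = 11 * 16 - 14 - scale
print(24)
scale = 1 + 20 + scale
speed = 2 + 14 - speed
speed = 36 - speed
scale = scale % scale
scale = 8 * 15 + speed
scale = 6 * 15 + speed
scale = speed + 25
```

scale = 21 + scale

Transformed code:
record(19)
process(speed)
speed = 162 - scale
print(24)
scale = 21 + scale
speed = 16 - speed
speed = 36 - speed
scale = scale % scale
scale = 120 + speed
scale = 90 + speed
scale = speed + 25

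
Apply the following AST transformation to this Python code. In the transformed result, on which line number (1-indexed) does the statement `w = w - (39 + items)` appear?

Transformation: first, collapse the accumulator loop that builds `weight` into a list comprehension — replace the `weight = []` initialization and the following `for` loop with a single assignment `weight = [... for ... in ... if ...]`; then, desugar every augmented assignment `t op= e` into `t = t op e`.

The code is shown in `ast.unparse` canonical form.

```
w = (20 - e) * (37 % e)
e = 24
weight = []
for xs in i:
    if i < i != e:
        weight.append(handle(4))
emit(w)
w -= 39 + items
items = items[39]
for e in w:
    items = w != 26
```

Transformed code:
w = (20 - e) * (37 % e)
e = 24
weight = [handle(4) for xs in i if i < i != e]
emit(w)
w = w - (39 + items)
items = items[39]
for e in w:
    items = w != 26

5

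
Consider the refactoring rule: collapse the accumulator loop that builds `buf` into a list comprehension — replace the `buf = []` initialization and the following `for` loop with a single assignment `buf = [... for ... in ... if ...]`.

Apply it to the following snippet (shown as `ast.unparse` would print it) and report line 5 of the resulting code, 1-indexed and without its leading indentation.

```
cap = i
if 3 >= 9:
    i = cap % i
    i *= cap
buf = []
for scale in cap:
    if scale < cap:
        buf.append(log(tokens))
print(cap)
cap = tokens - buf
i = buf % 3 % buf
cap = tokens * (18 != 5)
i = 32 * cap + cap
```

buf = [log(tokens) for scale in cap if scale < cap]

Transformed code:
cap = i
if 3 >= 9:
    i = cap % i
    i *= cap
buf = [log(tokens) for scale in cap if scale < cap]
print(cap)
cap = tokens - buf
i = buf % 3 % buf
cap = tokens * (18 != 5)
i = 32 * cap + cap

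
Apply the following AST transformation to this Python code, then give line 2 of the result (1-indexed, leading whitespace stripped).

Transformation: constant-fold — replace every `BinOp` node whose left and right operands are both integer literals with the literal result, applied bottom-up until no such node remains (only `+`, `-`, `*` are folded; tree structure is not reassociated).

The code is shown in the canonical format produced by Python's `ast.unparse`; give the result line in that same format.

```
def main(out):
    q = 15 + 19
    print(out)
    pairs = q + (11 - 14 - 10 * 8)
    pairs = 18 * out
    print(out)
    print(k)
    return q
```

q = 34

Transformed code:
def main(out):
    q = 34
    print(out)
    pairs = q + -83
    pairs = 18 * out
    print(out)
    print(k)
    return q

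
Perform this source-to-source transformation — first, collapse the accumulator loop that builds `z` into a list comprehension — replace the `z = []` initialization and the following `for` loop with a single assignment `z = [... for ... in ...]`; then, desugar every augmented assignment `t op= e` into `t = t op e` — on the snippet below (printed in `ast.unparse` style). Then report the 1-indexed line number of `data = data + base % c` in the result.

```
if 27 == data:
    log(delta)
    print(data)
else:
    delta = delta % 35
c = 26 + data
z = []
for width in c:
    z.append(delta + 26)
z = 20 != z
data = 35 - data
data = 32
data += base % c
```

11

Transformed code:
if 27 == data:
    log(delta)
    print(data)
else:
    delta = delta % 35
c = 26 + data
z = [delta + 26 for width in c]
z = 20 != z
data = 35 - data
data = 32
data = data + base % c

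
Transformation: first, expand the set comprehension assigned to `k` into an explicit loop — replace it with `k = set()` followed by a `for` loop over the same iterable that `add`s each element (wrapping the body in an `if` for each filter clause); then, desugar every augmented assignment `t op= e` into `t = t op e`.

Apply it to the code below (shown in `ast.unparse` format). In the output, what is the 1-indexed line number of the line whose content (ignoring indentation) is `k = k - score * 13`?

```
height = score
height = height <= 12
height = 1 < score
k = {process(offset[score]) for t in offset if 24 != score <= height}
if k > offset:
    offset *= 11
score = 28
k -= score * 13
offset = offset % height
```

11

Transformed code:
height = score
height = height <= 12
height = 1 < score
k = set()
for t in offset:
    if 24 != score <= height:
        k.add(process(offset[score]))
if k > offset:
    offset = offset * 11
score = 28
k = k - score * 13
offset = offset % height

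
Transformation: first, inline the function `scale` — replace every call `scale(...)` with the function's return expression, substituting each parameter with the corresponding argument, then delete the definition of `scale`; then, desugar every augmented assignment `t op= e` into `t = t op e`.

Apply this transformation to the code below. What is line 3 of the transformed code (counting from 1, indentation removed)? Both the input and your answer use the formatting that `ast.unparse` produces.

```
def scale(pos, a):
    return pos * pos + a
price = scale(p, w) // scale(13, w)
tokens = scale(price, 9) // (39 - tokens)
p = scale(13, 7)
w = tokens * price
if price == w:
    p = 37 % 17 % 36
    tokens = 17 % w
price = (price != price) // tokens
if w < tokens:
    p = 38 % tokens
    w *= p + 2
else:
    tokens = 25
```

Transformed code:
price = (p * p + w) // (13 * 13 + w)
tokens = (price * price + 9) // (39 - tokens)
p = 13 * 13 + 7
w = tokens * price
if price == w:
    p = 37 % 17 % 36
    tokens = 17 % w
price = (price != price) // tokens
if w < tokens:
    p = 38 % tokens
    w = w * (p + 2)
else:
    tokens = 25

p = 13 * 13 + 7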